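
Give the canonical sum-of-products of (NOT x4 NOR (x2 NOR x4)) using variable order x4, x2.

Σm(2, 3) = (x4 AND NOT x2) OR (x4 AND x2)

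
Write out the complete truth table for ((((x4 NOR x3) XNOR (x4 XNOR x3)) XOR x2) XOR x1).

x3 | x4 | x2 | x1 | Output
--------------------------
0 | 0 | 0 | 0 | 1
0 | 0 | 0 | 1 | 0
0 | 0 | 1 | 0 | 0
0 | 0 | 1 | 1 | 1
0 | 1 | 0 | 0 | 1
0 | 1 | 0 | 1 | 0
0 | 1 | 1 | 0 | 0
0 | 1 | 1 | 1 | 1
1 | 0 | 0 | 0 | 1
1 | 0 | 0 | 1 | 0
1 | 0 | 1 | 0 | 0
1 | 0 | 1 | 1 | 1
1 | 1 | 0 | 0 | 0
1 | 1 | 0 | 1 | 1
1 | 1 | 1 | 0 | 1
1 | 1 | 1 | 1 | 0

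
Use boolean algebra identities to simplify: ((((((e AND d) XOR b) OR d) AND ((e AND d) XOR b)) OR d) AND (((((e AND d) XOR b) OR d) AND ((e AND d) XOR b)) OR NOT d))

By distribution ((E OR v) AND (E OR NOT v) = E) then absorption (E AND (E OR v) = E):
= ((e AND d) XOR b)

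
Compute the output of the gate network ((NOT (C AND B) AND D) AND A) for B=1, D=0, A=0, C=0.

Substituting: ((NOT (0 AND 1) AND 0) AND 0)
= 0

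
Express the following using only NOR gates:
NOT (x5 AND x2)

(((x5 NOR x5) NOR (x2 NOR x2)) NOR ((x5 NOR x5) NOR (x2 NOR x2)))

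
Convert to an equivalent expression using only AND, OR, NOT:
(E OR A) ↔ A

((E OR A) AND A) OR (NOT (E OR A) AND NOT A)
(Biconditional = both true or both false)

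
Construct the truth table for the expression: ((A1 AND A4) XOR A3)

A4 | A1 | A3 | Output
---------------------
0 | 0 | 0 | 0
0 | 0 | 1 | 1
0 | 1 | 0 | 0
0 | 1 | 1 | 1
1 | 0 | 0 | 0
1 | 0 | 1 | 1
1 | 1 | 0 | 1
1 | 1 | 1 | 0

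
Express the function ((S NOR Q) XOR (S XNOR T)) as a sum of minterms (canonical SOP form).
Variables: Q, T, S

Σm(2, 3, 4, 7) = (NOT Q AND T AND NOT S) OR (NOT Q AND T AND S) OR (Q AND NOT T AND NOT S) OR (Q AND T AND S)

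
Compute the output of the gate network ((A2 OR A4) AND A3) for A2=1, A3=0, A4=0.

Substituting: ((1 OR 0) AND 0)
= 0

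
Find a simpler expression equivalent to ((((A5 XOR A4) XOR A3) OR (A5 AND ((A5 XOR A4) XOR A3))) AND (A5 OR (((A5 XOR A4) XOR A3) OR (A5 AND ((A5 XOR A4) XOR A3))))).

By absorption (E AND (E OR v) = E) then absorption (E OR (E AND v) = E):
= ((A5 XOR A4) XOR A3)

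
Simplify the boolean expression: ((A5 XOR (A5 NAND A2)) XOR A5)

By XOR self-cancellation ((E XOR v) XOR v = E):
= (A5 NAND A2)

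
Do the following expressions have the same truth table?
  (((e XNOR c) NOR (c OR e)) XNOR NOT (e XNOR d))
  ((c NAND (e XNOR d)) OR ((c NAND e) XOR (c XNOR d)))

No. Counterexample: with e=0, d=1, c=0, Expression 1 = 0 but Expression 2 = 1.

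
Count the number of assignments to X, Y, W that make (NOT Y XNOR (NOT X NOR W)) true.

Satisfying assignments: (0,1,0), (0,1,1), (1,0,0), (1,1,1)
Count: 4 out of 8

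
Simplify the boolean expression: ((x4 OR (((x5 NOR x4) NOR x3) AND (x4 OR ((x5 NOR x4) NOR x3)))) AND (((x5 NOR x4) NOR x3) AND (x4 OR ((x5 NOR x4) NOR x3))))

By absorption (E AND (E OR v) = E) then absorption (E AND (E OR v) = E):
= ((x5 NOR x4) NOR x3)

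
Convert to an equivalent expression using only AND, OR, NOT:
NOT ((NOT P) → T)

(NOT P) AND NOT T
(Negated implication: NOT(A → B) = A AND NOT B)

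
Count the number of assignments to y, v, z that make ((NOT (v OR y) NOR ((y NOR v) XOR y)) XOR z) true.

Satisfying assignments: (0,0,1), (0,1,0), (1,0,1), (1,1,1)
Count: 4 out of 8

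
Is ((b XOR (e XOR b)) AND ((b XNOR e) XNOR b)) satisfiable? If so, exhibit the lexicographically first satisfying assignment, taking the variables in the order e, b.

e=1, b=0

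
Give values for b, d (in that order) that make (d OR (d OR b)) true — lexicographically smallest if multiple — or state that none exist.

b=0, d=1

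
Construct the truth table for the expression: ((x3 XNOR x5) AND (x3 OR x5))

x3 | x5 | Output
----------------
0 | 0 | 0
0 | 1 | 0
1 | 0 | 0
1 | 1 | 1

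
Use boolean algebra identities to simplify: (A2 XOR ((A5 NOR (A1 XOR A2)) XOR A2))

By XOR self-cancellation ((E XOR v) XOR v = E):
= (A5 NOR (A1 XOR A2))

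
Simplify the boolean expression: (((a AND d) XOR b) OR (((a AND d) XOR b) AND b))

By absorption (E OR (E AND v) = E):
= ((a AND d) XOR b)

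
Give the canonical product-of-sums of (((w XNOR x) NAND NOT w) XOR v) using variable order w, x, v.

ΠM(0, 3, 5, 7) = (w OR x OR v) AND (w OR NOT x OR NOT v) AND (NOT w OR x OR NOT v) AND (NOT w OR NOT x OR NOT v)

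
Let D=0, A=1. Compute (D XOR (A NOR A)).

Substituting: (0 XOR (1 NOR 1))
= 0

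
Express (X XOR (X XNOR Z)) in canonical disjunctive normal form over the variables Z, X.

(NOT Z AND NOT X) OR (NOT Z AND X)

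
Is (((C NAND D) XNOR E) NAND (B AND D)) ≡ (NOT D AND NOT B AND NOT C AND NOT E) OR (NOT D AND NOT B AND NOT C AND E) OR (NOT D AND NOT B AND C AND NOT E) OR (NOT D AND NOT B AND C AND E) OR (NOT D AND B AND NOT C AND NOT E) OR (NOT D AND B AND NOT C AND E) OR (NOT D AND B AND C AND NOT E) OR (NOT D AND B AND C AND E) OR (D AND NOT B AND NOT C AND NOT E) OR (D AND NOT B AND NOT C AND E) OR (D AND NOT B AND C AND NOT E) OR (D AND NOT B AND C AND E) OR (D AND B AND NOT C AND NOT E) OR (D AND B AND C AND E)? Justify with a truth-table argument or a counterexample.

Yes, they are equivalent — the two output columns agree on all 16 assignments:
D | B | C | E | Expression 1 | Expression 2
-------------------------------------------
0 | 0 | 0 | 0 | 1 | 1
0 | 0 | 0 | 1 | 1 | 1
0 | 0 | 1 | 0 | 1 | 1
0 | 0 | 1 | 1 | 1 | 1
0 | 1 | 0 | 0 | 1 | 1
0 | 1 | 0 | 1 | 1 | 1
0 | 1 | 1 | 0 | 1 | 1
0 | 1 | 1 | 1 | 1 | 1
1 | 0 | 0 | 0 | 1 | 1
1 | 0 | 0 | 1 | 1 | 1
1 | 0 | 1 | 0 | 1 | 1
1 | 0 | 1 | 1 | 1 | 1
1 | 1 | 0 | 0 | 1 | 1
1 | 1 | 0 | 1 | 0 | 0
1 | 1 | 1 | 0 | 0 | 0
1 | 1 | 1 | 1 | 1 | 1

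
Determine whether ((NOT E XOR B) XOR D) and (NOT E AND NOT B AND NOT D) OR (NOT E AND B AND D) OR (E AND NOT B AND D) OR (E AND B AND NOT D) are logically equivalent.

Yes, they are equivalent — the two output columns agree on all 8 assignments:
E | B | D | Expression 1 | Expression 2
---------------------------------------
0 | 0 | 0 | 1 | 1
0 | 0 | 1 | 0 | 0
0 | 1 | 0 | 0 | 0
0 | 1 | 1 | 1 | 1
1 | 0 | 0 | 0 | 0
1 | 0 | 1 | 1 | 1
1 | 1 | 0 | 1 | 1
1 | 1 | 1 | 0 | 0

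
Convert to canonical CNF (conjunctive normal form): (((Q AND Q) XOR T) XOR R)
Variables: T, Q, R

(T OR Q OR R) AND (T OR NOT Q OR NOT R) AND (NOT T OR Q OR NOT R) AND (NOT T OR NOT Q OR R)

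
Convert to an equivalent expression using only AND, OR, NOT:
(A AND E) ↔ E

((A AND E) AND E) OR (NOT (A AND E) AND NOT E)
(Biconditional = both true or both false)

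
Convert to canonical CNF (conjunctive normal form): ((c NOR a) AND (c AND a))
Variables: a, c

(a OR c) AND (a OR NOT c) AND (NOT a OR c) AND (NOT a OR NOT c)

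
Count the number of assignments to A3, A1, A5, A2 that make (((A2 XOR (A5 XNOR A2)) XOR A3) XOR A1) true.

Satisfying assignments: (0,0,0,0), (0,0,0,1), (0,1,1,0), (0,1,1,1), (1,0,1,0), (1,0,1,1), (1,1,0,0), (1,1,0,1)
Count: 8 out of 16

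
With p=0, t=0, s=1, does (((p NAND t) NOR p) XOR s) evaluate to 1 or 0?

Substituting: (((0 NAND 0) NOR 0) XOR 1)
= 1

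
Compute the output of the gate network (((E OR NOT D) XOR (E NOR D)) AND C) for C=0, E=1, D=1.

Substituting: (((1 OR NOT 1) XOR (1 NOR 1)) AND 0)
= 0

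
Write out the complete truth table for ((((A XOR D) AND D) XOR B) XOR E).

A | D | B | E | Output
----------------------
0 | 0 | 0 | 0 | 0
0 | 0 | 0 | 1 | 1
0 | 0 | 1 | 0 | 1
0 | 0 | 1 | 1 | 0
0 | 1 | 0 | 0 | 1
0 | 1 | 0 | 1 | 0
0 | 1 | 1 | 0 | 0
0 | 1 | 1 | 1 | 1
1 | 0 | 0 | 0 | 0
1 | 0 | 0 | 1 | 1
1 | 0 | 1 | 0 | 1
1 | 0 | 1 | 1 | 0
1 | 1 | 0 | 0 | 0
1 | 1 | 0 | 1 | 1
1 | 1 | 1 | 0 | 1
1 | 1 | 1 | 1 | 0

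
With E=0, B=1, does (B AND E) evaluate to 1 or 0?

Substituting: (1 AND 0)
= 0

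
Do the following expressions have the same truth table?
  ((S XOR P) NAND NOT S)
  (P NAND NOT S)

Yes, they are equivalent — the two output columns agree on all 4 assignments:
P | S | Expression 1 | Expression 2
-----------------------------------
0 | 0 | 1 | 1
0 | 1 | 1 | 1
1 | 0 | 0 | 0
1 | 1 | 1 | 1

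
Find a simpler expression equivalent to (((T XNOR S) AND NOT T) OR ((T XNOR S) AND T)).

By distribution ((E AND v) OR (E AND NOT v) = E):
= (T XNOR S)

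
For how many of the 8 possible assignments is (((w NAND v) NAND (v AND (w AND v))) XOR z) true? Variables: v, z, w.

Satisfying assignments: (0,0,0), (0,0,1), (1,0,0), (1,0,1)
Count: 4 out of 8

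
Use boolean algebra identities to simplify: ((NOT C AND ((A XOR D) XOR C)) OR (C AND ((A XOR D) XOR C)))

By distribution ((E AND v) OR (E AND NOT v) = E):
= ((A XOR D) XOR C)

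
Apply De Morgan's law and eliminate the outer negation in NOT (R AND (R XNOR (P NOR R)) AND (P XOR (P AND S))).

NOT R OR NOT (R XNOR (P NOR R)) OR NOT (P XOR (P AND S))
De Morgan's: NOT(AND of terms) = OR of negations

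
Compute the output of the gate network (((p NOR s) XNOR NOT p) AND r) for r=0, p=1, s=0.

Substituting: (((1 NOR 0) XNOR NOT 1) AND 0)
= 0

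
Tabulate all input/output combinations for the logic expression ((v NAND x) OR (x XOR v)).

v | x | Output
--------------
0 | 0 | 1
0 | 1 | 1
1 | 0 | 1
1 | 1 | 0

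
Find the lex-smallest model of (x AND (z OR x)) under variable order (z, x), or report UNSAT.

z=0, x=1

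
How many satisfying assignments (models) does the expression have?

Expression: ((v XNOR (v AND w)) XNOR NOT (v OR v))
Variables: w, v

Satisfying assignments: (0,0), (0,1), (1,0)
Count: 3 out of 4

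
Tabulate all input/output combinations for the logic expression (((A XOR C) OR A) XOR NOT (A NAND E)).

A | E | C | Output
------------------
0 | 0 | 0 | 0
0 | 0 | 1 | 1
0 | 1 | 0 | 0
0 | 1 | 1 | 1
1 | 0 | 0 | 1
1 | 0 | 1 | 1
1 | 1 | 0 | 0
1 | 1 | 1 | 0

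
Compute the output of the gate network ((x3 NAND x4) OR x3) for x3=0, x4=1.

Substituting: ((0 NAND 1) OR 0)
= 1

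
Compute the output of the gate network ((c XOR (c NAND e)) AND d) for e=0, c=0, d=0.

Substituting: ((0 XOR (0 NAND 0)) AND 0)
= 0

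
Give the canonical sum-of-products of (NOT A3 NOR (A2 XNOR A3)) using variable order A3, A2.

Σm(2) = (A3 AND NOT A2)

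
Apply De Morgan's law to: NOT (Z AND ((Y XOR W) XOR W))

NOT Z OR NOT ((Y XOR W) XOR W)
De Morgan's: NOT(AND of terms) = OR of negations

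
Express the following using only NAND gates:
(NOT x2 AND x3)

(((x2 NAND x2) NAND x3) NAND ((x2 NAND x2) NAND x3))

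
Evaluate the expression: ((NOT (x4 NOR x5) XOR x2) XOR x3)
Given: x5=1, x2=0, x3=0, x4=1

Substituting: ((NOT (1 NOR 1) XOR 0) XOR 0)
= 1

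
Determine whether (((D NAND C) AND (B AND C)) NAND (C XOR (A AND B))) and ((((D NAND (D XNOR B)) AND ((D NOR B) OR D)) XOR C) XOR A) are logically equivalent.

No. Counterexample: with C=0, D=0, B=0, A=1, Expression 1 = 1 but Expression 2 = 0.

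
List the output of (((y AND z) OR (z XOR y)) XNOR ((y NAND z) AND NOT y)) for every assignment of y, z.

y | z | Output
--------------
0 | 0 | 0
0 | 1 | 1
1 | 0 | 0
1 | 1 | 0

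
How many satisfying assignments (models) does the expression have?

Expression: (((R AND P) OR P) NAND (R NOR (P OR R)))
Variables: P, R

Satisfying assignments: (0,0), (0,1), (1,0), (1,1)
Count: 4 out of 4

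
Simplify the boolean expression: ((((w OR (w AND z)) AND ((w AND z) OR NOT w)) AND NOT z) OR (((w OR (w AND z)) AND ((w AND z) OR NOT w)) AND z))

By distribution ((E AND v) OR (E AND NOT v) = E) then distribution ((E OR v) AND (E OR NOT v) = E):
= (w AND z)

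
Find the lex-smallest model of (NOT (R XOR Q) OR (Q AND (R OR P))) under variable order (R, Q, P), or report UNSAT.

R=0, Q=0, P=0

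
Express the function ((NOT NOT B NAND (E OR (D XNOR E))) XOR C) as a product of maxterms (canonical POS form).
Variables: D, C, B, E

ΠM(2, 3, 4, 5, 11, 12, 13, 14) = (D OR C OR NOT B OR E) AND (D OR C OR NOT B OR NOT E) AND (D OR NOT C OR B OR E) AND (D OR NOT C OR B OR NOT E) AND (NOT D OR C OR NOT B OR NOT E) AND (NOT D OR NOT C OR B OR E) AND (NOT D OR NOT C OR B OR NOT E) AND (NOT D OR NOT C OR NOT B OR E)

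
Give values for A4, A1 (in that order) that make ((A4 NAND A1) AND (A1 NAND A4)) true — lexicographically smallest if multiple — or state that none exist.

A4=0, A1=0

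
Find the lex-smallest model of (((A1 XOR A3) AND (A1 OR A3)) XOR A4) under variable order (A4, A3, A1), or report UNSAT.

A4=0, A3=0, A1=1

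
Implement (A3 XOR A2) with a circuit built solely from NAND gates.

((A3 NAND (A3 NAND A2)) NAND (A2 NAND (A3 NAND A2)))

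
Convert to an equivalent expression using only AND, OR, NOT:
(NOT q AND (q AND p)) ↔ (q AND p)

((NOT q AND (q AND p)) AND (q AND p)) OR (NOT (NOT q AND (q AND p)) AND NOT (q AND p))
(Biconditional = both true or both false)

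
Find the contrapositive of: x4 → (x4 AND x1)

Contrapositive: NOT (x4 AND x1) → NOT x4
Note: A statement and its contrapositive are logically equivalent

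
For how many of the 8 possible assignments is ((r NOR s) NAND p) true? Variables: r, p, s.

Satisfying assignments: (0,0,0), (0,0,1), (0,1,1), (1,0,0), (1,0,1), (1,1,0), (1,1,1)
Count: 7 out of 8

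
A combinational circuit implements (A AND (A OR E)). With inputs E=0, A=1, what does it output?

Substituting: (1 AND (1 OR 0))
= 1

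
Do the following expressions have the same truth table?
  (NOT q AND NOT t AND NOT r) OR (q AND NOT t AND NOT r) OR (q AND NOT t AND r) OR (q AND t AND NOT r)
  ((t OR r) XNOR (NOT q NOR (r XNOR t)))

Yes, they are equivalent — the two output columns agree on all 8 assignments:
q | t | r | Expression 1 | Expression 2
---------------------------------------
0 | 0 | 0 | 1 | 1
0 | 0 | 1 | 0 | 0
0 | 1 | 0 | 0 | 0
0 | 1 | 1 | 0 | 0
1 | 0 | 0 | 1 | 1
1 | 0 | 1 | 1 | 1
1 | 1 | 0 | 1 | 1
1 | 1 | 1 | 0 | 0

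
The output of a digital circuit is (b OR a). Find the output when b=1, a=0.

Substituting: (1 OR 0)
= 1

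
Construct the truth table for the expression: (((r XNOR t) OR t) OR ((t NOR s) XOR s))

t | r | s | Output
------------------
0 | 0 | 0 | 1
0 | 0 | 1 | 1
0 | 1 | 0 | 1
0 | 1 | 1 | 1
1 | 0 | 0 | 1
1 | 0 | 1 | 1
1 | 1 | 0 | 1
1 | 1 | 1 | 1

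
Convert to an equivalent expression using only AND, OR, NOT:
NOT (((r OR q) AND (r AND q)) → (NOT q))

((r OR q) AND (r AND q)) AND q
(Negated implication: NOT(A → B) = A AND NOT B)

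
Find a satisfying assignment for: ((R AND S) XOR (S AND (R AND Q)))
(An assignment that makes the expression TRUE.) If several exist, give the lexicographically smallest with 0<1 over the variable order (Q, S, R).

Q=0, S=1, R=1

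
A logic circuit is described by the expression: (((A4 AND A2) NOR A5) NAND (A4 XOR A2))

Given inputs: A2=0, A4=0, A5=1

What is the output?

Substituting: (((0 AND 0) NOR 1) NAND (0 XOR 0))
= 1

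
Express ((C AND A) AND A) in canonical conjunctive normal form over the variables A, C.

(A OR C) AND (A OR NOT C) AND (NOT A OR C)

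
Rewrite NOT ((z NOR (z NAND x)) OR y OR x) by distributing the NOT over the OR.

NOT (z NOR (z NAND x)) AND NOT y AND NOT x
De Morgan's: NOT(OR of terms) = AND of negations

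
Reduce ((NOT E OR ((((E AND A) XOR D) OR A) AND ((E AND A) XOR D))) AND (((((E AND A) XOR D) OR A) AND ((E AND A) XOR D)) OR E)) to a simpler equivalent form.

By distribution ((E OR v) AND (E OR NOT v) = E) then absorption (E AND (E OR v) = E):
= ((E AND A) XOR D)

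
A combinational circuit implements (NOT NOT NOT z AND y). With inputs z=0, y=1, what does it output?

Substituting: (NOT NOT NOT 0 AND 1)
= 1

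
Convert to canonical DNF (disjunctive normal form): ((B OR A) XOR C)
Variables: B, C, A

(NOT B AND NOT C AND A) OR (NOT B AND C AND NOT A) OR (B AND NOT C AND NOT A) OR (B AND NOT C AND A)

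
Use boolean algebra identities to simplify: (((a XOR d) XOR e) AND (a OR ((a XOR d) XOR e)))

By absorption (E AND (E OR v) = E):
= ((a XOR d) XOR e)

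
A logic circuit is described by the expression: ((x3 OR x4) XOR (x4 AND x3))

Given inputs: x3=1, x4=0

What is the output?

Substituting: ((1 OR 0) XOR (0 AND 1))
= 1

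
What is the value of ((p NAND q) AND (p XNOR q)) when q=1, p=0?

Substituting: ((0 NAND 1) AND (0 XNOR 1))
= 0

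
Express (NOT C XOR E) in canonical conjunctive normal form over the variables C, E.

(C OR NOT E) AND (NOT C OR E)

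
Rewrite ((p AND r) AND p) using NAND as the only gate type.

((((p NAND r) NAND (p NAND r)) NAND p) NAND (((p NAND r) NAND (p NAND r)) NAND p))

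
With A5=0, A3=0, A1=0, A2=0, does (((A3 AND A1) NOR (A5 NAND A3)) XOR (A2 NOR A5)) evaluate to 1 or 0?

Substituting: (((0 AND 0) NOR (0 NAND 0)) XOR (0 NOR 0))
= 1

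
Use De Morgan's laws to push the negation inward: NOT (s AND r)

NOT s OR NOT r
De Morgan's: NOT(AND of terms) = OR of negations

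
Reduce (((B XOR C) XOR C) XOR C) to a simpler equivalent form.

By XOR self-cancellation ((E XOR v) XOR v = E):
= (B XOR C)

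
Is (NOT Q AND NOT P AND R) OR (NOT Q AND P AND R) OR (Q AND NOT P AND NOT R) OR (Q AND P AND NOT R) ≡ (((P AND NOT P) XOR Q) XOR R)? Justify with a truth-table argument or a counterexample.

Yes, they are equivalent — the two output columns agree on all 8 assignments:
Q | P | R | Expression 1 | Expression 2
---------------------------------------
0 | 0 | 0 | 0 | 0
0 | 0 | 1 | 1 | 1
0 | 1 | 0 | 0 | 0
0 | 1 | 1 | 1 | 1
1 | 0 | 0 | 1 | 1
1 | 0 | 1 | 0 | 0
1 | 1 | 0 | 1 | 1
1 | 1 | 1 | 0 | 0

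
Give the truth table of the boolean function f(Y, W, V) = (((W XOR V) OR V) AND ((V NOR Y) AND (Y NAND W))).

Y | W | V | Output
------------------
0 | 0 | 0 | 0
0 | 0 | 1 | 0
0 | 1 | 0 | 1
0 | 1 | 1 | 0
1 | 0 | 0 | 0
1 | 0 | 1 | 0
1 | 1 | 0 | 0
1 | 1 | 1 | 0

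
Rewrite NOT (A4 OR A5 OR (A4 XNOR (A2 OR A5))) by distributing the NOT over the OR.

NOT A4 AND NOT A5 AND NOT (A4 XNOR (A2 OR A5))
De Morgan's: NOT(OR of terms) = AND of negations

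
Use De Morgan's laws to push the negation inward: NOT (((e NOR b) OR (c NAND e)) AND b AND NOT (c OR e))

NOT ((e NOR b) OR (c NAND e)) OR NOT b OR (c OR e)
De Morgan's: NOT(AND of terms) = OR of negations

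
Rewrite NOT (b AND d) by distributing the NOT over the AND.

NOT b OR NOT d
De Morgan's: NOT(AND of terms) = OR of negations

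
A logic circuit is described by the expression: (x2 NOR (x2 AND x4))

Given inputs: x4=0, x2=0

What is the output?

Substituting: (0 NOR (0 AND 0))
= 1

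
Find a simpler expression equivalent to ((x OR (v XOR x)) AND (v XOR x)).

By absorption (E AND (E OR v) = E):
= (v XOR x)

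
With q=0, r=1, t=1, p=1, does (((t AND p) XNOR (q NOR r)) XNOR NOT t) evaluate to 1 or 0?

Substituting: (((1 AND 1) XNOR (0 NOR 1)) XNOR NOT 1)
= 1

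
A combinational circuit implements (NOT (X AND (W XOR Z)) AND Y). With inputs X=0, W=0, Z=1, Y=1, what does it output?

Substituting: (NOT (0 AND (0 XOR 1)) AND 1)
= 1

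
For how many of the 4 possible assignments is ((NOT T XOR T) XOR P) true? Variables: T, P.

Satisfying assignments: (0,0), (1,0)
Count: 2 out of 4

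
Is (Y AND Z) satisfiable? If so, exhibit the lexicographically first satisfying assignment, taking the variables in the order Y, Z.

Y=1, Z=1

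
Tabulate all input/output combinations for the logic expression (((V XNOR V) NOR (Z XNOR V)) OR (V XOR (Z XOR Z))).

Z | V | Output
--------------
0 | 0 | 0
0 | 1 | 1
1 | 0 | 0
1 | 1 | 1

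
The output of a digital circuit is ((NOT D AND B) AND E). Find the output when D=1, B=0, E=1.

Substituting: ((NOT 1 AND 0) AND 1)
= 0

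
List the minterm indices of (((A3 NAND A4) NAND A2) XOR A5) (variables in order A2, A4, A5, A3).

Σm(0, 1, 4, 5, 10, 11, 13, 14) = (NOT A2 AND NOT A4 AND NOT A5 AND NOT A3) OR (NOT A2 AND NOT A4 AND NOT A5 AND A3) OR (NOT A2 AND A4 AND NOT A5 AND NOT A3) OR (NOT A2 AND A4 AND NOT A5 AND A3) OR (A2 AND NOT A4 AND A5 AND NOT A3) OR (A2 AND NOT A4 AND A5 AND A3) OR (A2 AND A4 AND NOT A5 AND A3) OR (A2 AND A4 AND A5 AND NOT A3)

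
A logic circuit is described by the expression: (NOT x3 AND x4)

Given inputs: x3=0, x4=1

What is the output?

Substituting: (NOT 0 AND 1)
= 1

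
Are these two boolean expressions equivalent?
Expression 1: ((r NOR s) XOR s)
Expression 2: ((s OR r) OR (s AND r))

No. Counterexample: with r=0, s=0, Expression 1 = 1 but Expression 2 = 0.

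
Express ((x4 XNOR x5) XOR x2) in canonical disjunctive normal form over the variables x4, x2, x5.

(NOT x4 AND NOT x2 AND NOT x5) OR (NOT x4 AND x2 AND x5) OR (x4 AND NOT x2 AND x5) OR (x4 AND x2 AND NOT x5)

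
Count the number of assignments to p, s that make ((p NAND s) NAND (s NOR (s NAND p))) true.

Satisfying assignments: (0,0), (0,1), (1,0), (1,1)
Count: 4 out of 4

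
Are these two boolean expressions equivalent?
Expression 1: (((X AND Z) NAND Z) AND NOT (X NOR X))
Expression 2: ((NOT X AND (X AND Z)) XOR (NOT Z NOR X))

No. Counterexample: with X=0, Z=1, Expression 1 = 0 but Expression 2 = 1.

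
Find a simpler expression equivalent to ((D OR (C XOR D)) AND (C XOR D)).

By absorption (E AND (E OR v) = E):
= (C XOR D)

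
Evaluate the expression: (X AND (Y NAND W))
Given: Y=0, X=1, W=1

Substituting: (1 AND (0 NAND 1))
= 1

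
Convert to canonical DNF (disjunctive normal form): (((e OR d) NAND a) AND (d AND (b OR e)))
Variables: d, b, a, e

(d AND NOT b AND NOT a AND e) OR (d AND b AND NOT a AND NOT e) OR (d AND b AND NOT a AND e)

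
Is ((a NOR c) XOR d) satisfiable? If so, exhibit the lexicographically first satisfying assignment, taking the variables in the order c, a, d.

c=0, a=0, d=0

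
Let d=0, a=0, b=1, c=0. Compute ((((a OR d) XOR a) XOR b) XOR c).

Substituting: ((((0 OR 0) XOR 0) XOR 1) XOR 0)
= 1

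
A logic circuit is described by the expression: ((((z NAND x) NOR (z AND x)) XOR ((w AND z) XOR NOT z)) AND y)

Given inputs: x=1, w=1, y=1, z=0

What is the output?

Substituting: ((((0 NAND 1) NOR (0 AND 1)) XOR ((1 AND 0) XOR NOT 0)) AND 1)
= 1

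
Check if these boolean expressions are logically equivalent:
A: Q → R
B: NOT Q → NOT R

No, Inverse is not equivalent to original (counterexample: R=0, Q=1)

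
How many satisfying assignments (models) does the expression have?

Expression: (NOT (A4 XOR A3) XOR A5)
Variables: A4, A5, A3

Satisfying assignments: (0,0,0), (0,1,1), (1,0,1), (1,1,0)
Count: 4 out of 8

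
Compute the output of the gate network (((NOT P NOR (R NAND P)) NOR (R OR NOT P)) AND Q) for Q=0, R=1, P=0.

Substituting: (((NOT 0 NOR (1 NAND 0)) NOR (1 OR NOT 0)) AND 0)
= 0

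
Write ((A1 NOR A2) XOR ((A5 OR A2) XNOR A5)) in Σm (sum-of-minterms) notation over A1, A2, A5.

Σm(3, 4, 5, 7) = (NOT A1 AND A2 AND A5) OR (A1 AND NOT A2 AND NOT A5) OR (A1 AND NOT A2 AND A5) OR (A1 AND A2 AND A5)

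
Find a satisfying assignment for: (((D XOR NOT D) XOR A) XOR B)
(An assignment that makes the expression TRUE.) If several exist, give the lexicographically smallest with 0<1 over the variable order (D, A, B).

D=0, A=0, B=0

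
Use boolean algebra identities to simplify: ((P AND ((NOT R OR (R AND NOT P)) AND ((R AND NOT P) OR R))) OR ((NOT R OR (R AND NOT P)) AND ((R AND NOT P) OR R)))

By absorption (E OR (E AND v) = E) then distribution ((E OR v) AND (E OR NOT v) = E):
= (R AND NOT P)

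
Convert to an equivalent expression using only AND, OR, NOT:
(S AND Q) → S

NOT (S AND Q) OR S
(Implication elimination: A → B = NOT A OR B)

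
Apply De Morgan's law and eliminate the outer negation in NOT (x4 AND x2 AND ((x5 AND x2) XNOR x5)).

NOT x4 OR NOT x2 OR NOT ((x5 AND x2) XNOR x5)
De Morgan's: NOT(AND of terms) = OR of negations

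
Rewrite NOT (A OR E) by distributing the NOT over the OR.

NOT A AND NOT E
De Morgan's: NOT(OR of terms) = AND of negations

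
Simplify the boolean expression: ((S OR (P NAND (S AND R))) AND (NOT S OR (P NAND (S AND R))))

By distribution ((E OR v) AND (E OR NOT v) = E):
= (P NAND (S AND R))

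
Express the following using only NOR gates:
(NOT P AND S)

(((P NOR P) NOR (P NOR P)) NOR (S NOR S))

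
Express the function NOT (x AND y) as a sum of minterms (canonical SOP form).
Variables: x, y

Σm(0, 1, 2) = (NOT x AND NOT y) OR (NOT x AND y) OR (x AND NOT y)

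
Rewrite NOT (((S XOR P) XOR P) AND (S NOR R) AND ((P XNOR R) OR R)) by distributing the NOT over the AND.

NOT ((S XOR P) XOR P) OR NOT (S NOR R) OR NOT ((P XNOR R) OR R)
De Morgan's: NOT(AND of terms) = OR of negations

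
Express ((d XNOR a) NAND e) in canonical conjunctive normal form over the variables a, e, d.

(a OR NOT e OR d) AND (NOT a OR NOT e OR NOT d)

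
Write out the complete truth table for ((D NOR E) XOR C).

E | C | D | Output
------------------
0 | 0 | 0 | 1
0 | 0 | 1 | 0
0 | 1 | 0 | 0
0 | 1 | 1 | 1
1 | 0 | 0 | 0
1 | 0 | 1 | 0
1 | 1 | 0 | 1
1 | 1 | 1 | 1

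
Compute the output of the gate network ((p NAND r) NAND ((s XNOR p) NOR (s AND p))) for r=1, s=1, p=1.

Substituting: ((1 NAND 1) NAND ((1 XNOR 1) NOR (1 AND 1)))
= 1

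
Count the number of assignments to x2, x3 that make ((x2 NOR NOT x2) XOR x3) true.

Satisfying assignments: (0,1), (1,1)
Count: 2 out of 4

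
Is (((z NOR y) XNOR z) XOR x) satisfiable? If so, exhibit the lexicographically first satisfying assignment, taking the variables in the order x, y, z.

x=0, y=1, z=0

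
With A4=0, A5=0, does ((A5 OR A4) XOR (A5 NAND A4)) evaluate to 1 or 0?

Substituting: ((0 OR 0) XOR (0 NAND 0))
= 1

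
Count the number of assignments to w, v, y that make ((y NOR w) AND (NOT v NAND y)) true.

Satisfying assignments: (0,0,0), (0,1,0)
Count: 2 out of 8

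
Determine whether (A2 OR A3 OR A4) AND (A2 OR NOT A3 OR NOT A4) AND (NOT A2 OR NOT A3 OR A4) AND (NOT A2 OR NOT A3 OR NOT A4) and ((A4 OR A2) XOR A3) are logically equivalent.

Yes, they are equivalent — the two output columns agree on all 8 assignments:
A2 | A3 | A4 | Expression 1 | Expression 2
------------------------------------------
0 | 0 | 0 | 0 | 0
0 | 0 | 1 | 1 | 1
0 | 1 | 0 | 1 | 1
0 | 1 | 1 | 0 | 0
1 | 0 | 0 | 1 | 1
1 | 0 | 1 | 1 | 1
1 | 1 | 0 | 0 | 0
1 | 1 | 1 | 0 | 0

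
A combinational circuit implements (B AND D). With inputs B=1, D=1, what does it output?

Substituting: (1 AND 1)
= 1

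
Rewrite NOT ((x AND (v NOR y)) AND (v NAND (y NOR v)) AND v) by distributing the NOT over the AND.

NOT (x AND (v NOR y)) OR NOT (v NAND (y NOR v)) OR NOT v
De Morgan's: NOT(AND of terms) = OR of negations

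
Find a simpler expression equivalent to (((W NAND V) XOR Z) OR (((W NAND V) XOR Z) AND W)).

By absorption (E OR (E AND v) = E):
= ((W NAND V) XOR Z)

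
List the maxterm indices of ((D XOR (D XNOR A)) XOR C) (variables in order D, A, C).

ΠM(1, 2, 5, 6) = (D OR A OR NOT C) AND (D OR NOT A OR C) AND (NOT D OR A OR NOT C) AND (NOT D OR NOT A OR C)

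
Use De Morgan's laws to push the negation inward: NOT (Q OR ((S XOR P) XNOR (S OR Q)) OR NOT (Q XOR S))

NOT Q AND NOT ((S XOR P) XNOR (S OR Q)) AND (Q XOR S)
De Morgan's: NOT(OR of terms) = AND of negations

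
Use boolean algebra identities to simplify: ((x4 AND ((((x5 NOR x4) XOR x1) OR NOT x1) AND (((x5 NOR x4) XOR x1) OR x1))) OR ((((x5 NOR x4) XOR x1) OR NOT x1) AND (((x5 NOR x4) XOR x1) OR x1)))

By absorption (E OR (E AND v) = E) then distribution ((E OR v) AND (E OR NOT v) = E):
= ((x5 NOR x4) XOR x1)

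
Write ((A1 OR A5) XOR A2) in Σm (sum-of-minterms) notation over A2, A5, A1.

Σm(1, 2, 3, 4) = (NOT A2 AND NOT A5 AND A1) OR (NOT A2 AND A5 AND NOT A1) OR (NOT A2 AND A5 AND A1) OR (A2 AND NOT A5 AND NOT A1)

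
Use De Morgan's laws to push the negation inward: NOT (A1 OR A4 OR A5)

NOT A1 AND NOT A4 AND NOT A5
De Morgan's: NOT(OR of terms) = AND of negations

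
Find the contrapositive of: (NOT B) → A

Contrapositive: NOT A → B
Note: A statement and its contrapositive are logically equivalent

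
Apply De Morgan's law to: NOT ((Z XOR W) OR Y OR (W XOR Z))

NOT (Z XOR W) AND NOT Y AND NOT (W XOR Z)
De Morgan's: NOT(OR of terms) = AND of negations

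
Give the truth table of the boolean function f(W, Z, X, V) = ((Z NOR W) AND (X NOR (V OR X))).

W | Z | X | V | Output
----------------------
0 | 0 | 0 | 0 | 1
0 | 0 | 0 | 1 | 0
0 | 0 | 1 | 0 | 0
0 | 0 | 1 | 1 | 0
0 | 1 | 0 | 0 | 0
0 | 1 | 0 | 1 | 0
0 | 1 | 1 | 0 | 0
0 | 1 | 1 | 1 | 0
1 | 0 | 0 | 0 | 0
1 | 0 | 0 | 1 | 0
1 | 0 | 1 | 0 | 0
1 | 0 | 1 | 1 | 0
1 | 1 | 0 | 0 | 0
1 | 1 | 0 | 1 | 0
1 | 1 | 1 | 0 | 0
1 | 1 | 1 | 1 | 0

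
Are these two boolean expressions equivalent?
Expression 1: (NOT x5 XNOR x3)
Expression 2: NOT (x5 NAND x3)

No. Counterexample: with x5=0, x3=1, Expression 1 = 1 but Expression 2 = 0.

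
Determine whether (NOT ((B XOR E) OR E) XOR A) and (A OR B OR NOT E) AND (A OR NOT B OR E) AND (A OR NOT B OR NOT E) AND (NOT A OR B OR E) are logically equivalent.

Yes, they are equivalent — the two output columns agree on all 8 assignments:
A | B | E | Expression 1 | Expression 2
---------------------------------------
0 | 0 | 0 | 1 | 1
0 | 0 | 1 | 0 | 0
0 | 1 | 0 | 0 | 0
0 | 1 | 1 | 0 | 0
1 | 0 | 0 | 0 | 0
1 | 0 | 1 | 1 | 1
1 | 1 | 0 | 1 | 1
1 | 1 | 1 | 1 | 1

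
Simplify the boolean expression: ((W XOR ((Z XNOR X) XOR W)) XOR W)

By XOR self-cancellation ((E XOR v) XOR v = E):
= ((Z XNOR X) XOR W)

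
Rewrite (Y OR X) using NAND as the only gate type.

((Y NAND Y) NAND (X NAND X))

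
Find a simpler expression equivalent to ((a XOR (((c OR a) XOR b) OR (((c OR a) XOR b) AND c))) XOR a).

By XOR self-cancellation ((E XOR v) XOR v = E) then absorption (E OR (E AND v) = E):
= ((c OR a) XOR b)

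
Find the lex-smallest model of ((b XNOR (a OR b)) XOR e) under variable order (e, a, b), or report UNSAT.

e=0, a=0, b=0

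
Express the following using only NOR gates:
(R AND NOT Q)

((R NOR R) NOR ((Q NOR Q) NOR (Q NOR Q)))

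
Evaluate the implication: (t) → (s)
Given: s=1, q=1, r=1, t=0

Antecedent (t) = 0; consequent (s) = 1.
0 → 1 = 1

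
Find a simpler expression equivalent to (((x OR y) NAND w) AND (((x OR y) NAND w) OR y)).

By absorption (E AND (E OR v) = E):
= ((x OR y) NAND w)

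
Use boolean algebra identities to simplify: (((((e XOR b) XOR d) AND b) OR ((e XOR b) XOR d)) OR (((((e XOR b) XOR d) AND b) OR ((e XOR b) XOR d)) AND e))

By absorption (E OR (E AND v) = E) then absorption (E OR (E AND v) = E):
= ((e XOR b) XOR d)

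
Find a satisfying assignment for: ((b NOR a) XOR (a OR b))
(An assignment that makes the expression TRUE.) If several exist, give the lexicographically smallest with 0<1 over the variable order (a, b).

a=0, b=0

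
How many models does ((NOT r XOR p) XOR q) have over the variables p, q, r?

Satisfying assignments: (0,0,0), (0,1,1), (1,0,1), (1,1,0)
Count: 4 out of 8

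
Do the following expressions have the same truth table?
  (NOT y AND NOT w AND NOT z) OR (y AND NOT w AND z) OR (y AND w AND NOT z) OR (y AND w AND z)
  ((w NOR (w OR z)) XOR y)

Yes, they are equivalent — the two output columns agree on all 8 assignments:
y | w | z | Expression 1 | Expression 2
---------------------------------------
0 | 0 | 0 | 1 | 1
0 | 0 | 1 | 0 | 0
0 | 1 | 0 | 0 | 0
0 | 1 | 1 | 0 | 0
1 | 0 | 0 | 0 | 0
1 | 0 | 1 | 1 | 1
1 | 1 | 0 | 1 | 1
1 | 1 | 1 | 1 | 1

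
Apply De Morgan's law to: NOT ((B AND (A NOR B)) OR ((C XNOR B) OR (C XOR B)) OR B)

NOT (B AND (A NOR B)) AND NOT ((C XNOR B) OR (C XOR B)) AND NOT B
De Morgan's: NOT(OR of terms) = AND of negations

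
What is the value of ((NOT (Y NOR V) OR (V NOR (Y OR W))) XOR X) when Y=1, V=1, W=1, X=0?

Substituting: ((NOT (1 NOR 1) OR (1 NOR (1 OR 1))) XOR 0)
= 1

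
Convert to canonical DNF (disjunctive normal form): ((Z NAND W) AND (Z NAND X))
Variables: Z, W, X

(NOT Z AND NOT W AND NOT X) OR (NOT Z AND NOT W AND X) OR (NOT Z AND W AND NOT X) OR (NOT Z AND W AND X) OR (Z AND NOT W AND NOT X)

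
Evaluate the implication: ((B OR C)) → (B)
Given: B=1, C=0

Antecedent ((B OR C)) = 1; consequent (B) = 1.
1 → 1 = 1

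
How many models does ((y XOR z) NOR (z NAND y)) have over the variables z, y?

Satisfying assignments: (1,1)
Count: 1 out of 4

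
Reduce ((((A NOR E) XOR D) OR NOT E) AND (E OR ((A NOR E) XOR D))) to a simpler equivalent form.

By distribution ((E OR v) AND (E OR NOT v) = E):
= ((A NOR E) XOR D)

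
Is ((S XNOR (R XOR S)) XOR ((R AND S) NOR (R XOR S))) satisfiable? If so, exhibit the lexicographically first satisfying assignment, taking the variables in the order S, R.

S=1, R=0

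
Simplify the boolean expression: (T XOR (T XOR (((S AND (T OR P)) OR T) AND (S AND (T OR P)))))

By XOR self-cancellation ((E XOR v) XOR v = E) then absorption (E AND (E OR v) = E):
= (S AND (T OR P))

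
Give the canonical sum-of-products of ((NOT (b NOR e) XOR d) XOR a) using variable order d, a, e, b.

Σm(1, 2, 3, 4, 8, 13, 14, 15) = (NOT d AND NOT a AND NOT e AND b) OR (NOT d AND NOT a AND e AND NOT b) OR (NOT d AND NOT a AND e AND b) OR (NOT d AND a AND NOT e AND NOT b) OR (d AND NOT a AND NOT e AND NOT b) OR (d AND a AND NOT e AND b) OR (d AND a AND e AND NOT b) OR (d AND a AND e AND b)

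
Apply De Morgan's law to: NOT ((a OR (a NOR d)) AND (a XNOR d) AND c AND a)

NOT (a OR (a NOR d)) OR NOT (a XNOR d) OR NOT c OR NOT a
De Morgan's: NOT(AND of terms) = OR of negations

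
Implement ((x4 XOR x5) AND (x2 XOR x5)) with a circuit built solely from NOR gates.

((((((x4 NOR x5) NOR (x4 NOR x5)) NOR ((x4 NOR x5) NOR (x4 NOR x5))) NOR ((((x4 NOR x4) NOR (x5 NOR x5)) NOR ((x4 NOR x4) NOR (x5 NOR x5))) NOR (((x4 NOR x4) NOR (x5 NOR x5)) NOR ((x4 NOR x4) NOR (x5 NOR x5))))) NOR ((((x4 NOR x5) NOR (x4 NOR x5)) NOR ((x4 NOR x5) NOR (x4 NOR x5))) NOR ((((x4 NOR x4) NOR (x5 NOR x5)) NOR ((x4 NOR x4) NOR (x5 NOR x5))) NOR (((x4 NOR x4) NOR (x5 NOR x5)) NOR ((x4 NOR x4) NOR (x5 NOR x5)))))) NOR (((((x2 NOR x5) NOR (x2 NOR x5)) NOR ((x2 NOR x5) NOR (x2 NOR x5))) NOR ((((x2 NOR x2) NOR (x5 NOR x5)) NOR ((x2 NOR x2) NOR (x5 NOR x5))) NOR (((x2 NOR x2) NOR (x5 NOR x5)) NOR ((x2 NOR x2) NOR (x5 NOR x5))))) NOR ((((x2 NOR x5) NOR (x2 NOR x5)) NOR ((x2 NOR x5) NOR (x2 NOR x5))) NOR ((((x2 NOR x2) NOR (x5 NOR x5)) NOR ((x2 NOR x2) NOR (x5 NOR x5))) NOR (((x2 NOR x2) NOR (x5 NOR x5)) NOR ((x2 NOR x2) NOR (x5 NOR x5)))))))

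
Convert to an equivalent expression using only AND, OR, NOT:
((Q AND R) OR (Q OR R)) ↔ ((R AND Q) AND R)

(((Q AND R) OR (Q OR R)) AND ((R AND Q) AND R)) OR (NOT ((Q AND R) OR (Q OR R)) AND NOT ((R AND Q) AND R))
(Biconditional = both true or both false)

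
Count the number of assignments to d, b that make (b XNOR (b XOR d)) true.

Satisfying assignments: (0,0), (0,1)
Count: 2 out of 4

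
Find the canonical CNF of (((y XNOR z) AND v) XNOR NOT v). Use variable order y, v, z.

(y OR v OR z) AND (y OR v OR NOT z) AND (y OR NOT v OR z) AND (NOT y OR v OR z) AND (NOT y OR v OR NOT z) AND (NOT y OR NOT v OR NOT z)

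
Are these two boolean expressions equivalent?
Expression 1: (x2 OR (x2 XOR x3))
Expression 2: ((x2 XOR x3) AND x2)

No. Counterexample: with x2=0, x3=1, Expression 1 = 1 but Expression 2 = 0.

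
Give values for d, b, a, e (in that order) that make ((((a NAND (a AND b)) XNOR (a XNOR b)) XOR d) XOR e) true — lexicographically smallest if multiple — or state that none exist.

d=0, b=0, a=0, e=0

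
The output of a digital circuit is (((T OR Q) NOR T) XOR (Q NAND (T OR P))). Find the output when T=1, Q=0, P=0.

Substituting: (((1 OR 0) NOR 1) XOR (0 NAND (1 OR 0)))
= 1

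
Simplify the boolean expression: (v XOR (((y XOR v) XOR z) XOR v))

By XOR self-cancellation ((E XOR v) XOR v = E):
= ((y XOR v) XOR z)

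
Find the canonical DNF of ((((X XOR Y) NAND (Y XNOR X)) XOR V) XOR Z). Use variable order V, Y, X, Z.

(NOT V AND NOT Y AND NOT X AND NOT Z) OR (NOT V AND NOT Y AND X AND NOT Z) OR (NOT V AND Y AND NOT X AND NOT Z) OR (NOT V AND Y AND X AND NOT Z) OR (V AND NOT Y AND NOT X AND Z) OR (V AND NOT Y AND X AND Z) OR (V AND Y AND NOT X AND Z) OR (V AND Y AND X AND Z)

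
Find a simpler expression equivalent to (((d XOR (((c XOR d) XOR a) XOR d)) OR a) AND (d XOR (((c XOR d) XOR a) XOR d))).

By absorption (E AND (E OR v) = E) then XOR self-cancellation ((E XOR v) XOR v = E):
= ((c XOR d) XOR a)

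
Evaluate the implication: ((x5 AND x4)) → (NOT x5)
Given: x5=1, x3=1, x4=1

Antecedent ((x5 AND x4)) = 1; consequent (NOT x5) = 0.
1 → 0 = 0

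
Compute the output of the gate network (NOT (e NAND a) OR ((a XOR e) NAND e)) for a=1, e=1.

Substituting: (NOT (1 NAND 1) OR ((1 XOR 1) NAND 1))
= 1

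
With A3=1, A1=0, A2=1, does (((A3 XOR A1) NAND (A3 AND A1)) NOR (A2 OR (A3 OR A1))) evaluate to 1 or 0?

Substituting: (((1 XOR 0) NAND (1 AND 0)) NOR (1 OR (1 OR 0)))
= 0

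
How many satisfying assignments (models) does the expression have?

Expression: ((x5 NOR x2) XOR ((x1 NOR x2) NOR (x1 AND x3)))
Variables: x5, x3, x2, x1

Satisfying assignments: (0,0,0,0), (0,0,1,0), (0,0,1,1), (0,1,0,0), (0,1,0,1), (0,1,1,0), (1,0,0,1), (1,0,1,0), (1,0,1,1), (1,1,1,0)
Count: 10 out of 16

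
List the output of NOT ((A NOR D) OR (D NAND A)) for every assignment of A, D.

A | D | Output
--------------
0 | 0 | 0
0 | 1 | 0
1 | 0 | 0
1 | 1 | 1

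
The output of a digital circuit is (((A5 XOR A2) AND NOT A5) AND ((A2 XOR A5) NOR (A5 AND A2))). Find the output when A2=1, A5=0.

Substituting: (((0 XOR 1) AND NOT 0) AND ((1 XOR 0) NOR (0 AND 1)))
= 0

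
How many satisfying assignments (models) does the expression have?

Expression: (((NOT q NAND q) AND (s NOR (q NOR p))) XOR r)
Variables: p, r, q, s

Satisfying assignments: (0,0,1,0), (0,1,0,0), (0,1,0,1), (0,1,1,1), (1,0,0,0), (1,0,1,0), (1,1,0,1), (1,1,1,1)
Count: 8 out of 16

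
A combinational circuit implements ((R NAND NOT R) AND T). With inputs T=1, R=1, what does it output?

Substituting: ((1 NAND NOT 1) AND 1)
= 1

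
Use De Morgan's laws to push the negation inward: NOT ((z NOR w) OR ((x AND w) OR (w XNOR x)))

NOT (z NOR w) AND NOT ((x AND w) OR (w XNOR x))
De Morgan's: NOT(OR of terms) = AND of negations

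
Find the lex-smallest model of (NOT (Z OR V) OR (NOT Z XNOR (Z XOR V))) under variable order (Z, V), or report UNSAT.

Z=0, V=0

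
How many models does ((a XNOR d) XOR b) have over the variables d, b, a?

Satisfying assignments: (0,0,0), (0,1,1), (1,0,1), (1,1,0)
Count: 4 out of 8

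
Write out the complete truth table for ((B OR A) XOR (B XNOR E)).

B | E | A | Output
------------------
0 | 0 | 0 | 1
0 | 0 | 1 | 0
0 | 1 | 0 | 0
0 | 1 | 1 | 1
1 | 0 | 0 | 1
1 | 0 | 1 | 1
1 | 1 | 0 | 0
1 | 1 | 1 | 0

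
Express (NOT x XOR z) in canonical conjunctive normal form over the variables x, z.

(x OR NOT z) AND (NOT x OR z)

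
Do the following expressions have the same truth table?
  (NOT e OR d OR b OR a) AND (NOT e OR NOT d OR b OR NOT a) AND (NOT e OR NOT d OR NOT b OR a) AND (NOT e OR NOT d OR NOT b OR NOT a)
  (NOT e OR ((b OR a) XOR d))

Yes, they are equivalent — the two output columns agree on all 16 assignments:
e | d | b | a | Expression 1 | Expression 2
-------------------------------------------
0 | 0 | 0 | 0 | 1 | 1
0 | 0 | 0 | 1 | 1 | 1
0 | 0 | 1 | 0 | 1 | 1
0 | 0 | 1 | 1 | 1 | 1
0 | 1 | 0 | 0 | 1 | 1
0 | 1 | 0 | 1 | 1 | 1
0 | 1 | 1 | 0 | 1 | 1
0 | 1 | 1 | 1 | 1 | 1
1 | 0 | 0 | 0 | 0 | 0
1 | 0 | 0 | 1 | 1 | 1
1 | 0 | 1 | 0 | 1 | 1
1 | 0 | 1 | 1 | 1 | 1
1 | 1 | 0 | 0 | 1 | 1
1 | 1 | 0 | 1 | 0 | 0
1 | 1 | 1 | 0 | 0 | 0
1 | 1 | 1 | 1 | 0 | 0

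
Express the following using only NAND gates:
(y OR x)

((y NAND y) NAND (x NAND x))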